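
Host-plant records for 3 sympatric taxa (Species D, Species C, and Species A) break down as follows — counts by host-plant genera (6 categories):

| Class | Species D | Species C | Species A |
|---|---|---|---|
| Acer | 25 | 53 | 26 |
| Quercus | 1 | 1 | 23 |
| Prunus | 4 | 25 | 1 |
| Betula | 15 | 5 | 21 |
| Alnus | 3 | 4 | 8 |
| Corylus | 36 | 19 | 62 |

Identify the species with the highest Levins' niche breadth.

Species A

Proportions for Species D (n=84): 25/84=0.2976, 1/84=0.0119, 4/84=0.0476, 15/84=0.1786, 3/84=0.0357, 36/84=0.4286
Proportions for Species C (n=107): 53/107=0.4953, 1/107=0.0093, 25/107=0.2336, 5/107=0.0467, 4/107=0.0374, 19/107=0.1776
Proportions for Species A (n=141): 26/141=0.1844, 23/141=0.1631, 1/141=0.0071, 21/141=0.1489, 8/141=0.0567, 62/141=0.4397
Σp_Dᵢ² = 0.2976² + 0.0119² + 0.0476² + 0.1786² + 0.0357² + 0.4286² = 0.088566 + 0.000142 + 0.002266 + 0.031898 + 0.001274 + 0.183698 = 0.307844
B_D = 1 / 0.307844 = 3.2484
Σp_Cᵢ² = 0.4953² + 0.0093² + 0.2336² + 0.0467² + 0.0374² + 0.1776² = 0.245322 + 0.000086 + 0.054569 + 0.002181 + 0.001399 + 0.031542 = 0.335099
B_C = 1 / 0.335099 = 2.9842
Σp_Aᵢ² = 0.1844² + 0.1631² + 0.0071² + 0.1489² + 0.0567² + 0.4397² = 0.034003 + 0.026602 + 0.000050 + 0.022171 + 0.003215 + 0.193336 = 0.279377
B_A = 1 / 0.279377 = 3.5794
Highest B → broadest niche (most generalist): Species A (B = 3.58).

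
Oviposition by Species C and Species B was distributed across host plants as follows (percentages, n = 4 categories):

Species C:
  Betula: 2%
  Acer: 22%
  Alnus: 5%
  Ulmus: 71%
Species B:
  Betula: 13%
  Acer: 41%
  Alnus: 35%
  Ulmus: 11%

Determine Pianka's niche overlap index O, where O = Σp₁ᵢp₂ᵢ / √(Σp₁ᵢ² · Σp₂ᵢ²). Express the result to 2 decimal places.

Convert percentages to proportions (divide by 100).
Σ p₁ᵢp₂ᵢ = 0.0026 + 0.0902 + 0.0175 + 0.0781 = 0.1884
Σp_1ᵢ² = 0.02² + 0.22² + 0.05² + 0.71² = 0.0004 + 0.0484 + 0.0025 + 0.5041 = 0.5554
Σp_2ᵢ² = 0.13² + 0.41² + 0.35² + 0.11² = 0.0169 + 0.1681 + 0.1225 + 0.0121 = 0.3196
O = 0.1884 / √(0.5554 × 0.3196) = 0.1884 / 0.42131 = 0.4472

0.45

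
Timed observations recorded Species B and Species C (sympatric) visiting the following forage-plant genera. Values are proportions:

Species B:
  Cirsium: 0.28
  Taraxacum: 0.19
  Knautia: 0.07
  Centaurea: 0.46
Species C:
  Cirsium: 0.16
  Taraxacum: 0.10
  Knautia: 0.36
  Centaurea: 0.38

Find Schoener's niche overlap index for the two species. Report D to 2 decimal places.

0.71

Σ|p₁ᵢ − p₂ᵢ| = 0.12 + 0.09 + 0.29 + 0.08 = 0.58
D = 1 − ½ × 0.58 = 1 − 0.290 = 0.7100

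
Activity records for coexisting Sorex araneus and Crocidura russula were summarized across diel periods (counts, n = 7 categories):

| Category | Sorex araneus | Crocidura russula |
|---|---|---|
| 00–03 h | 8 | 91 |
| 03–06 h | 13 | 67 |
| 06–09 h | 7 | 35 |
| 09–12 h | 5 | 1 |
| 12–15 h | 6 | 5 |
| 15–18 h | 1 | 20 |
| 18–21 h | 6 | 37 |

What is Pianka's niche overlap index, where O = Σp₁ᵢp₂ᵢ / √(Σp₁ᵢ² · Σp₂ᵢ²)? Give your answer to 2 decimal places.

Proportions for Sorex araneus (n=46): 8/46=0.1739, 13/46=0.2826, 7/46=0.1522, 5/46=0.1087, 6/46=0.1304, 1/46=0.0217, 6/46=0.1304
Proportions for Crocidura russula (n=256): 91/256=0.3555, 67/256=0.2617, 35/256=0.1367, 1/256=0.0039, 5/256=0.0195, 20/256=0.0781, 37/256=0.1445
Σ p₁ᵢp₂ᵢ = 0.061821 + 0.073956 + 0.020806 + 0.000424 + 0.002543 + 0.001695 + 0.018843 = 0.180088
Σp_1ᵢ² = 0.1739² + 0.2826² + 0.1522² + 0.1087² + 0.1304² + 0.0217² + 0.1304² = 0.030241 + 0.079863 + 0.023165 + 0.011816 + 0.017004 + 0.000471 + 0.017004 = 0.179564
Σp_2ᵢ² = 0.3555² + 0.2617² + 0.1367² + 0.0039² + 0.0195² + 0.0781² + 0.1445² = 0.126380 + 0.068487 + 0.018687 + 0.000015 + 0.000380 + 0.006100 + 0.020880 = 0.240929
O = 0.180088 / √(0.179564 × 0.240929) = 0.180088 / 0.2079956 = 0.8658

0.87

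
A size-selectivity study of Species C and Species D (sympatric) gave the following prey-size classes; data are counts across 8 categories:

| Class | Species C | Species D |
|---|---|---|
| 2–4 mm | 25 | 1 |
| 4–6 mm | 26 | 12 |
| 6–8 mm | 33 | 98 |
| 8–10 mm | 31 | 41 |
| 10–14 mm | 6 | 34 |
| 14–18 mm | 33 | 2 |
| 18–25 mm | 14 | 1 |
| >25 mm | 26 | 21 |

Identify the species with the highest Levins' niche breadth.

Species C

Proportions for Species C (n=194): 25/194=0.1289, 26/194=0.1340, 33/194=0.1701, 31/194=0.1598, 6/194=0.0309, 33/194=0.1701, 14/194=0.0722, 26/194=0.1340
Proportions for Species D (n=210): 1/210=0.0048, 12/210=0.0571, 98/210=0.4667, 41/210=0.1952, 34/210=0.1619, 2/210=0.0095, 1/210=0.0048, 21/210=0.1000
Σp_Cᵢ² = 0.1289² + 0.1340² + 0.1701² + 0.1598² + 0.0309² + 0.1701² + 0.0722² + 0.1340² = 0.016615 + 0.017956 + 0.028934 + 0.025536 + 0.000955 + 0.028934 + 0.005213 + 0.017956 = 0.142099
B_C = 1 / 0.142099 = 7.0373
Σp_Dᵢ² = 0.0048² + 0.0571² + 0.4667² + 0.1952² + 0.1619² + 0.0095² + 0.0048² + 0.1000² = 0.000023 + 0.003260 + 0.217809 + 0.038103 + 0.026212 + 0.000090 + 0.000023 + 0.010000 = 0.295520
B_D = 1 / 0.295520 = 3.3839
Highest B → broadest niche (most generalist): Species C (B = 7.04).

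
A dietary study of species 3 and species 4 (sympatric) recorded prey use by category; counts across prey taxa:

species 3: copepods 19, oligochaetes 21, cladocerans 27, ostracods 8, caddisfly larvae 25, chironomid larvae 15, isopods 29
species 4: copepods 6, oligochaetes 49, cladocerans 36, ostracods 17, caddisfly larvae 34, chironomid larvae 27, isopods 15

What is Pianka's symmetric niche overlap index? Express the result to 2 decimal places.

Proportions for species 3 (n=144): 19/144=0.1319, 21/144=0.1458, 27/144=0.1875, 8/144=0.0556, 25/144=0.1736, 15/144=0.1042, 29/144=0.2014
Proportions for species 4 (n=184): 6/184=0.0326, 49/184=0.2663, 36/184=0.1957, 17/184=0.0924, 34/184=0.1848, 27/184=0.1467, 15/184=0.0815
Σ p₁ᵢp₂ᵢ = 0.004300 + 0.038827 + 0.036694 + 0.005137 + 0.032081 + 0.015286 + 0.016414 = 0.148739
Σp_1ᵢ² = 0.1319² + 0.1458² + 0.1875² + 0.0556² + 0.1736² + 0.1042² + 0.2014² = 0.017398 + 0.021258 + 0.035156 + 0.003091 + 0.030137 + 0.010858 + 0.040562 = 0.158460
Σp_2ᵢ² = 0.0326² + 0.2663² + 0.1957² + 0.0924² + 0.1848² + 0.1467² + 0.0815² = 0.001063 + 0.070916 + 0.038298 + 0.008538 + 0.034151 + 0.021521 + 0.006642 = 0.181129
O = 0.148739 / √(0.158460 × 0.181129) = 0.148739 / 0.1694158 = 0.8780

0.88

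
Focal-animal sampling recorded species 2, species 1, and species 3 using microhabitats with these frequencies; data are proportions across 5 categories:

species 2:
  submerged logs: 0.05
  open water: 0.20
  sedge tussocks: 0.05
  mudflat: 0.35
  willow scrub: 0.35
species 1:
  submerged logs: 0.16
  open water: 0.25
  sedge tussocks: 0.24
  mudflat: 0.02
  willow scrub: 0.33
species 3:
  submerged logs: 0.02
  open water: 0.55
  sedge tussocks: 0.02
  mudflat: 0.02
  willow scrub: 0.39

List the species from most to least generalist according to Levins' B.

species 1 > species 2 > species 3

Σp_2ᵢ² = 0.05² + 0.20² + 0.05² + 0.35² + 0.35² = 0.0025 + 0.0400 + 0.0025 + 0.1225 + 0.1225 = 0.2900
B_2 = 1 / 0.2900 = 3.4483
Σp_1ᵢ² = 0.16² + 0.25² + 0.24² + 0.02² + 0.33² = 0.0256 + 0.0625 + 0.0576 + 0.0004 + 0.1089 = 0.2550
B_1 = 1 / 0.2550 = 3.9216
Σp_3ᵢ² = 0.02² + 0.55² + 0.02² + 0.02² + 0.39² = 0.0004 + 0.3025 + 0.0004 + 0.0004 + 0.1521 = 0.4558
B_3 = 1 / 0.4558 = 2.1939
Ranking by B (broadest → narrowest): species 1 (3.92) > species 2 (3.45) > species 3 (2.19)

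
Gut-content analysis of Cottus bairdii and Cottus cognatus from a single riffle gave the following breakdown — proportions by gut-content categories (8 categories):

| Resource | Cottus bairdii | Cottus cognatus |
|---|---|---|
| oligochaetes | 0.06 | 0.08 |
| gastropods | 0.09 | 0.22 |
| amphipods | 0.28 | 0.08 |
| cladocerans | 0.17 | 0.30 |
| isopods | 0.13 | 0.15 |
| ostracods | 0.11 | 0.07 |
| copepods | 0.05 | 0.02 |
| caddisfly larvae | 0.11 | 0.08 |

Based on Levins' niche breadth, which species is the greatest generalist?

Cottus bairdii

Σp_bairᵢ² = 0.06² + 0.09² + 0.28² + 0.17² + 0.13² + 0.11² + 0.05² + 0.11² = 0.0036 + 0.0081 + 0.0784 + 0.0289 + 0.0169 + 0.0121 + 0.0025 + 0.0121 = 0.1626
B_bair = 1 / 0.1626 = 6.1501
Σp_cognᵢ² = 0.08² + 0.22² + 0.08² + 0.30² + 0.15² + 0.07² + 0.02² + 0.08² = 0.0064 + 0.0484 + 0.0064 + 0.0900 + 0.0225 + 0.0049 + 0.0004 + 0.0064 = 0.1854
B_cogn = 1 / 0.1854 = 5.3937
Highest B → broadest niche (most generalist): Cottus bairdii (B = 6.15).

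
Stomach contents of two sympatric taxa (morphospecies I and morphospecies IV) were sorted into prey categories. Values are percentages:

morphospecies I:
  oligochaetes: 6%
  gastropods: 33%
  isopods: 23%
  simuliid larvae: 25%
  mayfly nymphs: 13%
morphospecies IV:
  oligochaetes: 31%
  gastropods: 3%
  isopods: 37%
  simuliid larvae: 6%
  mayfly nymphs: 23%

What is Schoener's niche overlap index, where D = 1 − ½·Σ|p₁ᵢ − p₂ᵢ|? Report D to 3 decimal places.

0.510

Convert percentages to proportions (divide by 100).
Σ|p₁ᵢ − p₂ᵢ| = 0.25 + 0.30 + 0.14 + 0.19 + 0.10 = 0.98
D = 1 − ½ × 0.98 = 1 − 0.490 = 0.51000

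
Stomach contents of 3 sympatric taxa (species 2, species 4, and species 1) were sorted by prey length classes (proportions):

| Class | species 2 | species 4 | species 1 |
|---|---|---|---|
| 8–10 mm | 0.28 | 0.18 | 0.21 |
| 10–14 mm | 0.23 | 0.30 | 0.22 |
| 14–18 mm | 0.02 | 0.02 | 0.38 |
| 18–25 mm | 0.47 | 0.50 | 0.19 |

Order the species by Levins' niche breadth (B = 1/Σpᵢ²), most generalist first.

species 1 > species 2 > species 4

Σp_2ᵢ² = 0.28² + 0.23² + 0.02² + 0.47² = 0.0784 + 0.0529 + 0.0004 + 0.2209 = 0.3526
B_2 = 1 / 0.3526 = 2.8361
Σp_4ᵢ² = 0.18² + 0.30² + 0.02² + 0.50² = 0.0324 + 0.0900 + 0.0004 + 0.2500 = 0.3728
B_4 = 1 / 0.3728 = 2.6824
Σp_1ᵢ² = 0.21² + 0.22² + 0.38² + 0.19² = 0.0441 + 0.0484 + 0.1444 + 0.0361 = 0.2730
B_1 = 1 / 0.2730 = 3.6630
Ranking by B (broadest → narrowest): species 1 (3.66) > species 2 (2.84) > species 4 (2.68)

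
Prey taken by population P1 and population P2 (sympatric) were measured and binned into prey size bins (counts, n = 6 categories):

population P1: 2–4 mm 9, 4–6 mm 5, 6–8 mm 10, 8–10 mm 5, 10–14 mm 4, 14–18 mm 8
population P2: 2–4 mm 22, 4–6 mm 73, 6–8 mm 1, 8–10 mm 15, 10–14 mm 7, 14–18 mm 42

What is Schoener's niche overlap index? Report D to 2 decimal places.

Proportions for population P1 (n=41): 9/41=0.2195, 5/41=0.1220, 10/41=0.2439, 5/41=0.1220, 4/41=0.0976, 8/41=0.1951
Proportions for population P2 (n=160): 22/160=0.1375, 73/160=0.4563, 1/160=0.0063, 15/160=0.0938, 7/160=0.0438, 42/160=0.2625
Σ|p₁ᵢ − p₂ᵢ| = 0.0820 + 0.3343 + 0.2376 + 0.0282 + 0.0538 + 0.0674 = 0.8033
D = 1 − ½ × 0.8033 = 1 − 0.40165 = 0.59835

0.60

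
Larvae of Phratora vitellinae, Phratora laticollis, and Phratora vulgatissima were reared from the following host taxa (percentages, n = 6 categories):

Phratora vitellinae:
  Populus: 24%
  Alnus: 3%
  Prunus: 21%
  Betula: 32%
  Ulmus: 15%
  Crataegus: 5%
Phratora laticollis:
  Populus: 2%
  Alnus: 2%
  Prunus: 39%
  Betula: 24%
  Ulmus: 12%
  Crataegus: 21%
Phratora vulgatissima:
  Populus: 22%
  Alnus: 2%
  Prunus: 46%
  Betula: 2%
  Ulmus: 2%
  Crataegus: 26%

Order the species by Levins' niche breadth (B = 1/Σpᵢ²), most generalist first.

Convert percentages to proportions (divide by 100).
Σp_viteᵢ² = 0.24² + 0.03² + 0.21² + 0.32² + 0.15² + 0.05² = 0.0576 + 0.0009 + 0.0441 + 0.1024 + 0.0225 + 0.0025 = 0.2300
B_vite = 1 / 0.2300 = 4.3478
Σp_latiᵢ² = 0.02² + 0.02² + 0.39² + 0.24² + 0.12² + 0.21² = 0.0004 + 0.0004 + 0.1521 + 0.0576 + 0.0144 + 0.0441 = 0.2690
B_lati = 1 / 0.2690 = 3.7175
Σp_vulgᵢ² = 0.22² + 0.02² + 0.46² + 0.02² + 0.02² + 0.26² = 0.0484 + 0.0004 + 0.2116 + 0.0004 + 0.0004 + 0.0676 = 0.3288
B_vulg = 1 / 0.3288 = 3.0414
Ranking by B (broadest → narrowest): Phratora vitellinae (4.35) > Phratora laticollis (3.72) > Phratora vulgatissima (3.04)

Phratora vitellinae > Phratora laticollis > Phratora vulgatissima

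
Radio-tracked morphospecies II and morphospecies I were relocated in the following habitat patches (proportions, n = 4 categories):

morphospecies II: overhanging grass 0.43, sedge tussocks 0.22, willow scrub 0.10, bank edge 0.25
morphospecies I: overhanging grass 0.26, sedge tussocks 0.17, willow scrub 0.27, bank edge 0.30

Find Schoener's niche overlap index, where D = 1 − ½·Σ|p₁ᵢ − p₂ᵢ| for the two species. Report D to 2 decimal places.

Σ|p₁ᵢ − p₂ᵢ| = 0.17 + 0.05 + 0.17 + 0.05 = 0.44
D = 1 − ½ × 0.44 = 1 − 0.220 = 0.7800

0.78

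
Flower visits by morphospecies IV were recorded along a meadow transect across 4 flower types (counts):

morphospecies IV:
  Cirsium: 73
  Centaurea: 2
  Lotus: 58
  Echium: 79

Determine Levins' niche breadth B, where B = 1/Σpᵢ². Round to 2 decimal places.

Proportions for morphospecies IV (n=212): 73/212=0.3443, 2/212=0.0094, 58/212=0.2736, 79/212=0.3726
Σpᵢ² = 0.3443² + 0.0094² + 0.2736² + 0.3726² = 0.118542 + 0.000088 + 0.074857 + 0.138831 = 0.332318
B = 1 / 0.332318 = 3.0092

3.01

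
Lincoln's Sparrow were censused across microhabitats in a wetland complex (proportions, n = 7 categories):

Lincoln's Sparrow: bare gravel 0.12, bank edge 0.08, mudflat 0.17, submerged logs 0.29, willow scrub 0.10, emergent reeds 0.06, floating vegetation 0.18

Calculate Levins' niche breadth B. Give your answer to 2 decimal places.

5.56

Σpᵢ² = 0.12² + 0.08² + 0.17² + 0.29² + 0.10² + 0.06² + 0.18² = 0.0144 + 0.0064 + 0.0289 + 0.0841 + 0.0100 + 0.0036 + 0.0324 = 0.1798
B = 1 / 0.1798 = 5.5617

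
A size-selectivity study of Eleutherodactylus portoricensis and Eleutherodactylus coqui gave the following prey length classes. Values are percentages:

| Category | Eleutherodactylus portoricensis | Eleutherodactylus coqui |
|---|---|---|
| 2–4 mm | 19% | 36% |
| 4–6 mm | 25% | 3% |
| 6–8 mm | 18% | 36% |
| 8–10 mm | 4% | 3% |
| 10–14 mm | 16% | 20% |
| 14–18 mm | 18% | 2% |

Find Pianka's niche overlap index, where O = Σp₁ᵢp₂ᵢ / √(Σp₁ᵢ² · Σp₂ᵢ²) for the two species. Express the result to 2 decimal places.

Convert percentages to proportions (divide by 100).
Σ p₁ᵢp₂ᵢ = 0.0684 + 0.0075 + 0.0648 + 0.0012 + 0.0320 + 0.0036 = 0.1775
Σp_1ᵢ² = 0.19² + 0.25² + 0.18² + 0.04² + 0.16² + 0.18² = 0.0361 + 0.0625 + 0.0324 + 0.0016 + 0.0256 + 0.0324 = 0.1906
Σp_2ᵢ² = 0.36² + 0.03² + 0.36² + 0.03² + 0.20² + 0.02² = 0.1296 + 0.0009 + 0.1296 + 0.0009 + 0.0400 + 0.0004 = 0.3014
O = 0.1775 / √(0.1906 × 0.3014) = 0.1775 / 0.23968 = 0.7406

0.74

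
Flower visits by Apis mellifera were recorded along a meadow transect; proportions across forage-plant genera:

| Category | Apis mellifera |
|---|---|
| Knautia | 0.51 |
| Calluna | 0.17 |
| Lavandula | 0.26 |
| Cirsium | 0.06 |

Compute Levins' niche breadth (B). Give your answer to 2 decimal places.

2.78

Σpᵢ² = 0.51² + 0.17² + 0.26² + 0.06² = 0.2601 + 0.0289 + 0.0676 + 0.0036 = 0.3602
B = 1 / 0.3602 = 2.7762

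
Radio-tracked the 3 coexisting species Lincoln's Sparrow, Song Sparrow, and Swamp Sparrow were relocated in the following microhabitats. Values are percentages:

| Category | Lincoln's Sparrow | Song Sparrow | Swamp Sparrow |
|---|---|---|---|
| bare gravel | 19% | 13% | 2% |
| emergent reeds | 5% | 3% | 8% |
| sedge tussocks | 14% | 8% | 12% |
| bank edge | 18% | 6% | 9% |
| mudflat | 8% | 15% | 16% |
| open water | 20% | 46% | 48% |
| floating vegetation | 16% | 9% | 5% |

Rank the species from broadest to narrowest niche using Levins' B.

Lincoln's Sparrow > Song Sparrow > Swamp Sparrow

Convert percentages to proportions (divide by 100).
Σp_Lincᵢ² = 0.19² + 0.05² + 0.14² + 0.18² + 0.08² + 0.20² + 0.16² = 0.0361 + 0.0025 + 0.0196 + 0.0324 + 0.0064 + 0.0400 + 0.0256 = 0.1626
B_Linc = 1 / 0.1626 = 6.1501
Σp_Songᵢ² = 0.13² + 0.03² + 0.08² + 0.06² + 0.15² + 0.46² + 0.09² = 0.0169 + 0.0009 + 0.0064 + 0.0036 + 0.0225 + 0.2116 + 0.0081 = 0.2700
B_Song = 1 / 0.2700 = 3.7037
Σp_Swamᵢ² = 0.02² + 0.08² + 0.12² + 0.09² + 0.16² + 0.48² + 0.05² = 0.0004 + 0.0064 + 0.0144 + 0.0081 + 0.0256 + 0.2304 + 0.0025 = 0.2878
B_Swam = 1 / 0.2878 = 3.4746
Ranking by B (broadest → narrowest): Lincoln's Sparrow (6.15) > Song Sparrow (3.70) > Swamp Sparrow (3.47)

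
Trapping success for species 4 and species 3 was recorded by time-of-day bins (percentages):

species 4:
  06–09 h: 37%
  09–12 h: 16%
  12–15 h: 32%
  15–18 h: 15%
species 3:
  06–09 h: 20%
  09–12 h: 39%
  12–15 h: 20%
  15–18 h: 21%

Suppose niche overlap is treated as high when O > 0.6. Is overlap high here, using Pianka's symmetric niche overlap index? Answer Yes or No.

Convert percentages to proportions (divide by 100).
Σ p₁ᵢp₂ᵢ = 0.0740 + 0.0624 + 0.0640 + 0.0315 = 0.2319
Σp_1ᵢ² = 0.37² + 0.16² + 0.32² + 0.15² = 0.1369 + 0.0256 + 0.1024 + 0.0225 = 0.2874
Σp_2ᵢ² = 0.20² + 0.39² + 0.20² + 0.21² = 0.0400 + 0.1521 + 0.0400 + 0.0441 = 0.2762
O = 0.2319 / √(0.2874 × 0.2762) = 0.2319 / 0.28174 = 0.8231
O = 0.8231 > 0.6 → Yes.

Yes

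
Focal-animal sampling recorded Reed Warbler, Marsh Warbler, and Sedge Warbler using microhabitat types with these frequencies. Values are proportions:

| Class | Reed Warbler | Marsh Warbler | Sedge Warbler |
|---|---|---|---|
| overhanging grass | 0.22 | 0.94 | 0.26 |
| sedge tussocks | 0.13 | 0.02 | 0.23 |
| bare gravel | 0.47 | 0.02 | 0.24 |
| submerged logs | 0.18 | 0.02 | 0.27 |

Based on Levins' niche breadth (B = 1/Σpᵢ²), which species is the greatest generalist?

Sedge Warbler

Σp_Reedᵢ² = 0.22² + 0.13² + 0.47² + 0.18² = 0.0484 + 0.0169 + 0.2209 + 0.0324 = 0.3186
B_Reed = 1 / 0.3186 = 3.1387
Σp_Marsᵢ² = 0.94² + 0.02² + 0.02² + 0.02² = 0.8836 + 0.0004 + 0.0004 + 0.0004 = 0.8848
B_Mars = 1 / 0.8848 = 1.1302
Σp_Sedgᵢ² = 0.26² + 0.23² + 0.24² + 0.27² = 0.0676 + 0.0529 + 0.0576 + 0.0729 = 0.2510
B_Sedg = 1 / 0.2510 = 3.9841
Highest B → broadest niche (most generalist): Sedge Warbler (B = 3.98).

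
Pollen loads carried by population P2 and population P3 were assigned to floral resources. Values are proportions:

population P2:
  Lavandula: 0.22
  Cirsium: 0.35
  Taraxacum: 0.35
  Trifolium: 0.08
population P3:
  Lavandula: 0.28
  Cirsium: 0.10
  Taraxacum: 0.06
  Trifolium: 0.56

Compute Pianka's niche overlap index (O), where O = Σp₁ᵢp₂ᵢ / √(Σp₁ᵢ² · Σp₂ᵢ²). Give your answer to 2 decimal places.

0.47

Σ p₁ᵢp₂ᵢ = 0.0616 + 0.0350 + 0.0210 + 0.0448 = 0.1624
Σp_1ᵢ² = 0.22² + 0.35² + 0.35² + 0.08² = 0.0484 + 0.1225 + 0.1225 + 0.0064 = 0.2998
Σp_2ᵢ² = 0.28² + 0.10² + 0.06² + 0.56² = 0.0784 + 0.0100 + 0.0036 + 0.3136 = 0.4056
O = 0.1624 / √(0.2998 × 0.4056) = 0.1624 / 0.34871 = 0.4657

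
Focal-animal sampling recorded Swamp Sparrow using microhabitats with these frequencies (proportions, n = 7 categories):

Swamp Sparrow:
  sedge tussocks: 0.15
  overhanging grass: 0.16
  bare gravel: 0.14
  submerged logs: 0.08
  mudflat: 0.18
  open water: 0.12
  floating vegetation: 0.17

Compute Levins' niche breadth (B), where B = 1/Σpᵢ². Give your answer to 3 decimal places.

Σpᵢ² = 0.15² + 0.16² + 0.14² + 0.08² + 0.18² + 0.12² + 0.17² = 0.0225 + 0.0256 + 0.0196 + 0.0064 + 0.0324 + 0.0144 + 0.0289 = 0.1498
B = 1 / 0.1498 = 6.67557

6.676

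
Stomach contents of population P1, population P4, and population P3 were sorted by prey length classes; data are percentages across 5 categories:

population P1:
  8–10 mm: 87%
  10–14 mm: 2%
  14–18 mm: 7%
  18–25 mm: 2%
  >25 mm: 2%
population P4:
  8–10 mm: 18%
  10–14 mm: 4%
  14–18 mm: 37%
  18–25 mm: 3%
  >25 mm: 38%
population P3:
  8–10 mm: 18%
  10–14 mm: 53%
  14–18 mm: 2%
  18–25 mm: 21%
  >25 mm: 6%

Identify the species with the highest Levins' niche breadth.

population P4

Convert percentages to proportions (divide by 100).
Σp_P1ᵢ² = 0.87² + 0.02² + 0.07² + 0.02² + 0.02² = 0.7569 + 0.0004 + 0.0049 + 0.0004 + 0.0004 = 0.7630
B_P1 = 1 / 0.7630 = 1.3106
Σp_P4ᵢ² = 0.18² + 0.04² + 0.37² + 0.03² + 0.38² = 0.0324 + 0.0016 + 0.1369 + 0.0009 + 0.1444 = 0.3162
B_P4 = 1 / 0.3162 = 3.1626
Σp_P3ᵢ² = 0.18² + 0.53² + 0.02² + 0.21² + 0.06² = 0.0324 + 0.2809 + 0.0004 + 0.0441 + 0.0036 = 0.3614
B_P3 = 1 / 0.3614 = 2.7670
Highest B → broadest niche (most generalist): population P4 (B = 3.16).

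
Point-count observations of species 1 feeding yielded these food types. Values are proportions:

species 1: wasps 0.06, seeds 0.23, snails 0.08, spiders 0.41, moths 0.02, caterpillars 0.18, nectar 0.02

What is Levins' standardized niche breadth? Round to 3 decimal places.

Σpᵢ² = 0.06² + 0.23² + 0.08² + 0.41² + 0.02² + 0.18² + 0.02² = 0.0036 + 0.0529 + 0.0064 + 0.1681 + 0.0004 + 0.0324 + 0.0004 = 0.2642
B = 1 / 0.2642 = 3.78501
Bₛ = (B − 1)/(n − 1) = (3.78501 − 1)/(7 − 1) = 2.78501/6 = 0.46417

0.464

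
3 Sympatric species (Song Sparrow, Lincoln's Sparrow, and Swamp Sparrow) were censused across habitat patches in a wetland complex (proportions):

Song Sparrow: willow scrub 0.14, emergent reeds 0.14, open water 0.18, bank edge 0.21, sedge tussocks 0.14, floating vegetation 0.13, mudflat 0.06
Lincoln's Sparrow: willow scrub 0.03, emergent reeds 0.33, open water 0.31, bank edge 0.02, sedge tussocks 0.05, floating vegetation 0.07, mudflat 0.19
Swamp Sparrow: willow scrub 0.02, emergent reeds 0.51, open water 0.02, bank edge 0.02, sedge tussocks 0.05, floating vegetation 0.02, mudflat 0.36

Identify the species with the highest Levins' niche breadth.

Song Sparrow

Σp_Songᵢ² = 0.14² + 0.14² + 0.18² + 0.21² + 0.14² + 0.13² + 0.06² = 0.0196 + 0.0196 + 0.0324 + 0.0441 + 0.0196 + 0.0169 + 0.0036 = 0.1558
B_Song = 1 / 0.1558 = 6.4185
Σp_Lincᵢ² = 0.03² + 0.33² + 0.31² + 0.02² + 0.05² + 0.07² + 0.19² = 0.0009 + 0.1089 + 0.0961 + 0.0004 + 0.0025 + 0.0049 + 0.0361 = 0.2498
B_Linc = 1 / 0.2498 = 4.0032
Σp_Swamᵢ² = 0.02² + 0.51² + 0.02² + 0.02² + 0.05² + 0.02² + 0.36² = 0.0004 + 0.2601 + 0.0004 + 0.0004 + 0.0025 + 0.0004 + 0.1296 = 0.3938
B_Swam = 1 / 0.3938 = 2.5394
Highest B → broadest niche (most generalist): Song Sparrow (B = 6.42).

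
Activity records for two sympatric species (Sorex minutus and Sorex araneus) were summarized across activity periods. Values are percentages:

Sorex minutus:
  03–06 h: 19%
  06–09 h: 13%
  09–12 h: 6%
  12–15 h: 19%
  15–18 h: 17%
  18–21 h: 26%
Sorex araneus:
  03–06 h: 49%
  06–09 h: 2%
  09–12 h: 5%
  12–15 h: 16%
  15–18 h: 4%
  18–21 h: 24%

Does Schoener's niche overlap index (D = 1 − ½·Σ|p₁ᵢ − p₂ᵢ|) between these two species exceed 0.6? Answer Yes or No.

Convert percentages to proportions (divide by 100).
Σ|p₁ᵢ − p₂ᵢ| = 0.30 + 0.11 + 0.01 + 0.03 + 0.13 + 0.02 = 0.60
D = 1 − ½ × 0.60 = 1 − 0.300 = 0.7000
D = 0.7000 > 0.6 → Yes.

Yes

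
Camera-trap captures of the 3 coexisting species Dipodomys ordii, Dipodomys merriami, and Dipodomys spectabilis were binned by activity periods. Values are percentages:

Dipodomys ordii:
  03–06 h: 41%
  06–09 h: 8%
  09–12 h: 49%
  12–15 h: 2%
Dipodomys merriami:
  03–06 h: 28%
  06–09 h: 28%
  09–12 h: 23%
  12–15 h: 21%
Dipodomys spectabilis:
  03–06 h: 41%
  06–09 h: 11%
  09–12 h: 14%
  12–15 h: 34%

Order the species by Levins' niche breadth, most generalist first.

Dipodomys merriami > Dipodomys spectabilis > Dipodomys ordii

Convert percentages to proportions (divide by 100).
Σp_ordiᵢ² = 0.41² + 0.08² + 0.49² + 0.02² = 0.1681 + 0.0064 + 0.2401 + 0.0004 = 0.4150
B_ordi = 1 / 0.4150 = 2.4096
Σp_merrᵢ² = 0.28² + 0.28² + 0.23² + 0.21² = 0.0784 + 0.0784 + 0.0529 + 0.0441 = 0.2538
B_merr = 1 / 0.2538 = 3.9401
Σp_specᵢ² = 0.41² + 0.11² + 0.14² + 0.34² = 0.1681 + 0.0121 + 0.0196 + 0.1156 = 0.3154
B_spec = 1 / 0.3154 = 3.1706
Ranking by B (broadest → narrowest): Dipodomys merriami (3.94) > Dipodomys spectabilis (3.17) > Dipodomys ordii (2.41)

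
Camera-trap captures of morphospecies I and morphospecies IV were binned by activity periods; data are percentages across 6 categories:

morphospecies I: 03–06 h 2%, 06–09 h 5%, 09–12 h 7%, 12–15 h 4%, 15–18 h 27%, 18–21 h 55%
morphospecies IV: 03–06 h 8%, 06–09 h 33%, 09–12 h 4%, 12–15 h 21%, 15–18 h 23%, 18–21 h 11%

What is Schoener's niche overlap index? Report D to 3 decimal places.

0.490

Convert percentages to proportions (divide by 100).
Σ|p₁ᵢ − p₂ᵢ| = 0.06 + 0.28 + 0.03 + 0.17 + 0.04 + 0.44 = 1.02
D = 1 − ½ × 1.02 = 1 − 0.510 = 0.49000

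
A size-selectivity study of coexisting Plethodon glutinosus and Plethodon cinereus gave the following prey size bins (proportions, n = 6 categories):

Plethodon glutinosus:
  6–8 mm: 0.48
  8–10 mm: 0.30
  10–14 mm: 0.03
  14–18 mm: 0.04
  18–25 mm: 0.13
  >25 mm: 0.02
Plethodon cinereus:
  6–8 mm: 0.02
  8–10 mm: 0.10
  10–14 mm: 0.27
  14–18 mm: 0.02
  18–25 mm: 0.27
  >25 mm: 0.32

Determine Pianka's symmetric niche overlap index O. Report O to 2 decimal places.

0.30

Σ p₁ᵢp₂ᵢ = 0.0096 + 0.0300 + 0.0081 + 0.0008 + 0.0351 + 0.0064 = 0.0900
Σp_1ᵢ² = 0.48² + 0.30² + 0.03² + 0.04² + 0.13² + 0.02² = 0.2304 + 0.0900 + 0.0009 + 0.0016 + 0.0169 + 0.0004 = 0.3402
Σp_2ᵢ² = 0.02² + 0.10² + 0.27² + 0.02² + 0.27² + 0.32² = 0.0004 + 0.0100 + 0.0729 + 0.0004 + 0.0729 + 0.1024 = 0.2590
O = 0.0900 / √(0.3402 × 0.2590) = 0.0900 / 0.29684 = 0.3032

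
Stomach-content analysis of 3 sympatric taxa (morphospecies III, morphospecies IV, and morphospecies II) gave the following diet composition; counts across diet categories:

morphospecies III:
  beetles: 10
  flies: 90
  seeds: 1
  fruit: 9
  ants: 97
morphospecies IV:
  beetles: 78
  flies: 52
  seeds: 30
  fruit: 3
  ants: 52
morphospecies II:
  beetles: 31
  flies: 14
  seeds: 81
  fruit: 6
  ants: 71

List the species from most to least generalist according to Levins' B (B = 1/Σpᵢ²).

morphospecies IV > morphospecies II > morphospecies III

Proportions for morphospecies III (n=207): 10/207=0.0483, 90/207=0.4348, 1/207=0.0048, 9/207=0.0435, 97/207=0.4686
Proportions for morphospecies IV (n=215): 78/215=0.3628, 52/215=0.2419, 30/215=0.1395, 3/215=0.0140, 52/215=0.2419
Proportions for morphospecies II (n=203): 31/203=0.1527, 14/203=0.0690, 81/203=0.3990, 6/203=0.0296, 71/203=0.3498
Σp_IIIᵢ² = 0.0483² + 0.4348² + 0.0048² + 0.0435² + 0.4686² = 0.002333 + 0.189051 + 0.000023 + 0.001892 + 0.219586 = 0.412885
B_III = 1 / 0.412885 = 2.4220
Σp_IVᵢ² = 0.3628² + 0.2419² + 0.1395² + 0.0140² + 0.2419² = 0.131624 + 0.058516 + 0.019460 + 0.000196 + 0.058516 = 0.268312
B_IV = 1 / 0.268312 = 3.7270
Σp_IIᵢ² = 0.1527² + 0.0690² + 0.3990² + 0.0296² + 0.3498² = 0.023317 + 0.004761 + 0.159201 + 0.000876 + 0.122360 = 0.310515
B_II = 1 / 0.310515 = 3.2205
Ranking by B (broadest → narrowest): morphospecies IV (3.73) > morphospecies II (3.22) > morphospecies III (2.42)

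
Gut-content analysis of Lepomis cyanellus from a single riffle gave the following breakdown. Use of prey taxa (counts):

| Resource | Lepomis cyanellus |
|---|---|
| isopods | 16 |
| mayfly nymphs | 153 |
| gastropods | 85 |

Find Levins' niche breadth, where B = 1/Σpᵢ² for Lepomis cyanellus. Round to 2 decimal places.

2.09

Proportions for Lepomis cyanellus (n=254): 16/254=0.0630, 153/254=0.6024, 85/254=0.3346
Σpᵢ² = 0.0630² + 0.6024² + 0.3346² = 0.003969 + 0.362886 + 0.111957 = 0.478812
B = 1 / 0.478812 = 2.0885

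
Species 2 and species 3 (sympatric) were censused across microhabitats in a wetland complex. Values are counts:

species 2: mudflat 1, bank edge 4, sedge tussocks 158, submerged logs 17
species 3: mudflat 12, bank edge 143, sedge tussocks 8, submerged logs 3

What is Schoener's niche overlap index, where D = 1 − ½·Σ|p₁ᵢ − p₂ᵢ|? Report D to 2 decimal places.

Proportions for species 2 (n=180): 1/180=0.0056, 4/180=0.0222, 158/180=0.8778, 17/180=0.0944
Proportions for species 3 (n=166): 12/166=0.0723, 143/166=0.8614, 8/166=0.0482, 3/166=0.0181
Σ|p₁ᵢ − p₂ᵢ| = 0.0667 + 0.8392 + 0.8296 + 0.0763 = 1.8118
D = 1 − ½ × 1.8118 = 1 − 0.90590 = 0.09410

0.09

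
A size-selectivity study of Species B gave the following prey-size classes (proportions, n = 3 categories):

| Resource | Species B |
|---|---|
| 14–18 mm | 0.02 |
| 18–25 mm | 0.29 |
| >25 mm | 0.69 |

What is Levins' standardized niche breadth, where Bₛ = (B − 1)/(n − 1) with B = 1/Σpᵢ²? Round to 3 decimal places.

0.392

Σpᵢ² = 0.02² + 0.29² + 0.69² = 0.0004 + 0.0841 + 0.4761 = 0.5606
B = 1 / 0.5606 = 1.78380
Bₛ = (B − 1)/(n − 1) = (1.78380 − 1)/(3 − 1) = 0.78380/2 = 0.39190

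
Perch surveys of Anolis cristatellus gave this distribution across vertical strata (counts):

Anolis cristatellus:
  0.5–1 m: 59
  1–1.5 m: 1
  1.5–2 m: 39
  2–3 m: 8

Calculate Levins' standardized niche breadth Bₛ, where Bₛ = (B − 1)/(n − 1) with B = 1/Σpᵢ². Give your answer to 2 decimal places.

0.42

Proportions for Anolis cristatellus (n=107): 59/107=0.5514, 1/107=0.0093, 39/107=0.3645, 8/107=0.0748
Σpᵢ² = 0.5514² + 0.0093² + 0.3645² + 0.0748² = 0.304042 + 0.000086 + 0.132860 + 0.005595 = 0.442583
B = 1 / 0.442583 = 2.2595
Bₛ = (B − 1)/(n − 1) = (2.2595 − 1)/(4 − 1) = 1.2595/3 = 0.4198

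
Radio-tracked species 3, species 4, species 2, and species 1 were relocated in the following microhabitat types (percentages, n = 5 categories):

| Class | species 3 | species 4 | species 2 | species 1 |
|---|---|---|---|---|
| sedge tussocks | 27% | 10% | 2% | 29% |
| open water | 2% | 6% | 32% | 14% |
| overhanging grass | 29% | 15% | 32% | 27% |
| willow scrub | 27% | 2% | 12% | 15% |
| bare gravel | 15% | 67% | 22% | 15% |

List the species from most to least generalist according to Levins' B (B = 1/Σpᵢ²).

Convert percentages to proportions (divide by 100).
Σp_3ᵢ² = 0.27² + 0.02² + 0.29² + 0.27² + 0.15² = 0.0729 + 0.0004 + 0.0841 + 0.0729 + 0.0225 = 0.2528
B_3 = 1 / 0.2528 = 3.9557
Σp_4ᵢ² = 0.10² + 0.06² + 0.15² + 0.02² + 0.67² = 0.0100 + 0.0036 + 0.0225 + 0.0004 + 0.4489 = 0.4854
B_4 = 1 / 0.4854 = 2.0602
Σp_2ᵢ² = 0.02² + 0.32² + 0.32² + 0.12² + 0.22² = 0.0004 + 0.1024 + 0.1024 + 0.0144 + 0.0484 = 0.2680
B_2 = 1 / 0.2680 = 3.7313
Σp_1ᵢ² = 0.29² + 0.14² + 0.27² + 0.15² + 0.15² = 0.0841 + 0.0196 + 0.0729 + 0.0225 + 0.0225 = 0.2216
B_1 = 1 / 0.2216 = 4.5126
Ranking by B (broadest → narrowest): species 1 (4.51) > species 3 (3.96) > species 2 (3.73) > species 4 (2.06)

species 1 > species 3 > species 2 > species 4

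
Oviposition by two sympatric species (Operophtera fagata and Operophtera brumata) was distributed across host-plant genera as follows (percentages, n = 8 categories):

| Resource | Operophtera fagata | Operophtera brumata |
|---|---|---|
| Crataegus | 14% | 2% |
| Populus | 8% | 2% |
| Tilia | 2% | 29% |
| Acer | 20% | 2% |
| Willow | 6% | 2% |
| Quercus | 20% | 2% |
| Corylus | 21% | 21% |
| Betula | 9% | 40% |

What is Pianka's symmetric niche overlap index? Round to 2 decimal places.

Convert percentages to proportions (divide by 100).
Σ p₁ᵢp₂ᵢ = 0.0028 + 0.0016 + 0.0058 + 0.0040 + 0.0012 + 0.0040 + 0.0441 + 0.0360 = 0.0995
Σp_1ᵢ² = 0.14² + 0.08² + 0.02² + 0.20² + 0.06² + 0.20² + 0.21² + 0.09² = 0.0196 + 0.0064 + 0.0004 + 0.0400 + 0.0036 + 0.0400 + 0.0441 + 0.0081 = 0.1622
Σp_2ᵢ² = 0.02² + 0.02² + 0.29² + 0.02² + 0.02² + 0.02² + 0.21² + 0.40² = 0.0004 + 0.0004 + 0.0841 + 0.0004 + 0.0004 + 0.0004 + 0.0441 + 0.1600 = 0.2902
O = 0.0995 / √(0.1622 × 0.2902) = 0.0995 / 0.21696 = 0.4586

0.46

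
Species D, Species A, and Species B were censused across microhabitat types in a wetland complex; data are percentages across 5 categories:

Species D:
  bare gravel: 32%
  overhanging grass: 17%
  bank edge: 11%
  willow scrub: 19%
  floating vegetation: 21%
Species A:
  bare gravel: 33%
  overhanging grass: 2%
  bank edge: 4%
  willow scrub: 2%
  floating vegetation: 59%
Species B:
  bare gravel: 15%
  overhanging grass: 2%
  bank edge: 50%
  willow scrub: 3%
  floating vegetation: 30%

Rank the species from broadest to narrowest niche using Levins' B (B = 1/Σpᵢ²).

Species D > Species B > Species A

Convert percentages to proportions (divide by 100).
Σp_Dᵢ² = 0.32² + 0.17² + 0.11² + 0.19² + 0.21² = 0.1024 + 0.0289 + 0.0121 + 0.0361 + 0.0441 = 0.2236
B_D = 1 / 0.2236 = 4.4723
Σp_Aᵢ² = 0.33² + 0.02² + 0.04² + 0.02² + 0.59² = 0.1089 + 0.0004 + 0.0016 + 0.0004 + 0.3481 = 0.4594
B_A = 1 / 0.4594 = 2.1768
Σp_Bᵢ² = 0.15² + 0.02² + 0.50² + 0.03² + 0.30² = 0.0225 + 0.0004 + 0.2500 + 0.0009 + 0.0900 = 0.3638
B_B = 1 / 0.3638 = 2.7488
Ranking by B (broadest → narrowest): Species D (4.47) > Species B (2.75) > Species A (2.18)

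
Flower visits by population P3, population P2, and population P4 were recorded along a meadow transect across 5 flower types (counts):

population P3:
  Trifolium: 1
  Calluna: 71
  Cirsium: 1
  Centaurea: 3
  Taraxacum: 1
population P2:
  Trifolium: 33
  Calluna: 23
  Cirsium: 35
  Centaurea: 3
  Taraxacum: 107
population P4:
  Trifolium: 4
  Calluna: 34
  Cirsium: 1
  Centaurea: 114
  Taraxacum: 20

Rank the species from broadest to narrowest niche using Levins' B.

population P2 > population P4 > population P3

Proportions for population P3 (n=77): 1/77=0.0130, 71/77=0.9221, 1/77=0.0130, 3/77=0.0390, 1/77=0.0130
Proportions for population P2 (n=201): 33/201=0.1642, 23/201=0.1144, 35/201=0.1741, 3/201=0.0149, 107/201=0.5323
Proportions for population P4 (n=173): 4/173=0.0231, 34/173=0.1965, 1/173=0.0058, 114/173=0.6590, 20/173=0.1156
Σp_P3ᵢ² = 0.0130² + 0.9221² + 0.0130² + 0.0390² + 0.0130² = 0.000169 + 0.850268 + 0.000169 + 0.001521 + 0.000169 = 0.852296
B_P3 = 1 / 0.852296 = 1.1733
Σp_P2ᵢ² = 0.1642² + 0.1144² + 0.1741² + 0.0149² + 0.5323² = 0.026962 + 0.013087 + 0.030311 + 0.000222 + 0.283343 = 0.353925
B_P2 = 1 / 0.353925 = 2.8255
Σp_P4ᵢ² = 0.0231² + 0.1965² + 0.0058² + 0.6590² + 0.1156² = 0.000534 + 0.038612 + 0.000034 + 0.434281 + 0.013363 = 0.486824
B_P4 = 1 / 0.486824 = 2.0541
Ranking by B (broadest → narrowest): population P2 (2.83) > population P4 (2.05) > population P3 (1.17)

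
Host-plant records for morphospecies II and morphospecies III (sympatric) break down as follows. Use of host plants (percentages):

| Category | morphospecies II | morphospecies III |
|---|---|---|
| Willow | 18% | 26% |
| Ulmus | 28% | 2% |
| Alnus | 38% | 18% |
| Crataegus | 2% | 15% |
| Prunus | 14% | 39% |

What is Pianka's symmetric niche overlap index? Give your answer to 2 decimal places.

Convert percentages to proportions (divide by 100).
Σ p₁ᵢp₂ᵢ = 0.0468 + 0.0056 + 0.0684 + 0.0030 + 0.0546 = 0.1784
Σp_1ᵢ² = 0.18² + 0.28² + 0.38² + 0.02² + 0.14² = 0.0324 + 0.0784 + 0.1444 + 0.0004 + 0.0196 = 0.2752
Σp_2ᵢ² = 0.26² + 0.02² + 0.18² + 0.15² + 0.39² = 0.0676 + 0.0004 + 0.0324 + 0.0225 + 0.1521 = 0.2750
O = 0.1784 / √(0.2752 × 0.2750) = 0.1784 / 0.27510 = 0.6485

0.65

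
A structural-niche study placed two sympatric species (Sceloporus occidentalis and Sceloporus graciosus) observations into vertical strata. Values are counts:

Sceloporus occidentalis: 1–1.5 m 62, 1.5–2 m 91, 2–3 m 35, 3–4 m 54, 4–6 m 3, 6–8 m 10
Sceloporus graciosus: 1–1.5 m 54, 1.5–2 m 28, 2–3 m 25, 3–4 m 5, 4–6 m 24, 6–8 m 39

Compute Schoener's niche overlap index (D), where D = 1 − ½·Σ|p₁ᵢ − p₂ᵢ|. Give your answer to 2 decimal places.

0.62

Proportions for Sceloporus occidentalis (n=255): 62/255=0.2431, 91/255=0.3569, 35/255=0.1373, 54/255=0.2118, 3/255=0.0118, 10/255=0.0392
Proportions for Sceloporus graciosus (n=175): 54/175=0.3086, 28/175=0.1600, 25/175=0.1429, 5/175=0.0286, 24/175=0.1371, 39/175=0.2229
Σ|p₁ᵢ − p₂ᵢ| = 0.0655 + 0.1969 + 0.0056 + 0.1832 + 0.1253 + 0.1837 = 0.7602
D = 1 − ½ × 0.7602 = 1 − 0.38010 = 0.61990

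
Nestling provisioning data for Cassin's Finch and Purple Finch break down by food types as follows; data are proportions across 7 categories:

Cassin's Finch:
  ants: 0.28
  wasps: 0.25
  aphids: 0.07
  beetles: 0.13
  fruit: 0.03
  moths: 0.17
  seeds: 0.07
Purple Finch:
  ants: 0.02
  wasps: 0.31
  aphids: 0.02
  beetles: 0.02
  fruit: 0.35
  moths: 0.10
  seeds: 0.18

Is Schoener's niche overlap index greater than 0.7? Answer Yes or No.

No

Σ|p₁ᵢ − p₂ᵢ| = 0.26 + 0.06 + 0.05 + 0.11 + 0.32 + 0.07 + 0.11 = 0.98
D = 1 − ½ × 0.98 = 1 − 0.490 = 0.5100
D = 0.5100 < 0.7 → No.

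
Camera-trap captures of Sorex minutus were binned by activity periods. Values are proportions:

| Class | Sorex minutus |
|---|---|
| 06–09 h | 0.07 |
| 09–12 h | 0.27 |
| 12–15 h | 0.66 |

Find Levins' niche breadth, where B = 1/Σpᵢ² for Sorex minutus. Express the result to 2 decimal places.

1.95

Σpᵢ² = 0.07² + 0.27² + 0.66² = 0.0049 + 0.0729 + 0.4356 = 0.5134
B = 1 / 0.5134 = 1.9478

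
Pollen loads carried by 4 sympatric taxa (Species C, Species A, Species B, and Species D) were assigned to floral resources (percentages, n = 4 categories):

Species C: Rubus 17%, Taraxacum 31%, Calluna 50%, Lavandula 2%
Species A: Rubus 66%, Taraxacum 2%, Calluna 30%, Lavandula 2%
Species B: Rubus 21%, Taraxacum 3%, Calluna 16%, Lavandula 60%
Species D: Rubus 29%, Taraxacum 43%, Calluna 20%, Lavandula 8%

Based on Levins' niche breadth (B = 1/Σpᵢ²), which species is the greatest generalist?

Convert percentages to proportions (divide by 100).
Σp_Cᵢ² = 0.17² + 0.31² + 0.50² + 0.02² = 0.0289 + 0.0961 + 0.2500 + 0.0004 = 0.3754
B_C = 1 / 0.3754 = 2.6638
Σp_Aᵢ² = 0.66² + 0.02² + 0.30² + 0.02² = 0.4356 + 0.0004 + 0.0900 + 0.0004 = 0.5264
B_A = 1 / 0.5264 = 1.8997
Σp_Bᵢ² = 0.21² + 0.03² + 0.16² + 0.60² = 0.0441 + 0.0009 + 0.0256 + 0.3600 = 0.4306
B_B = 1 / 0.4306 = 2.3223
Σp_Dᵢ² = 0.29² + 0.43² + 0.20² + 0.08² = 0.0841 + 0.1849 + 0.0400 + 0.0064 = 0.3154
B_D = 1 / 0.3154 = 3.1706
Highest B → broadest niche (most generalist): Species D (B = 3.17).

Species D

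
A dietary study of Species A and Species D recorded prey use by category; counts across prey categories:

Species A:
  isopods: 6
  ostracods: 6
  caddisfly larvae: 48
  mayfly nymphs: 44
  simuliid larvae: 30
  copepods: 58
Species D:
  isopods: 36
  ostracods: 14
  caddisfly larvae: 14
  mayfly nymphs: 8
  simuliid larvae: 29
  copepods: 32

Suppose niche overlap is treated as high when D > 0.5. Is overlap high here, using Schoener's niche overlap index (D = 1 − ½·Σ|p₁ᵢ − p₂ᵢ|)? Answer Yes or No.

Yes

Proportions for Species A (n=192): 6/192=0.0313, 6/192=0.0313, 48/192=0.2500, 44/192=0.2292, 30/192=0.1563, 58/192=0.3021
Proportions for Species D (n=133): 36/133=0.2707, 14/133=0.1053, 14/133=0.1053, 8/133=0.0602, 29/133=0.2180, 32/133=0.2406
Σ|p₁ᵢ − p₂ᵢ| = 0.2394 + 0.0740 + 0.1447 + 0.1690 + 0.0617 + 0.0615 = 0.7503
D = 1 − ½ × 0.7503 = 1 − 0.37515 = 0.62485
D = 0.62485 > 0.5 → Yes.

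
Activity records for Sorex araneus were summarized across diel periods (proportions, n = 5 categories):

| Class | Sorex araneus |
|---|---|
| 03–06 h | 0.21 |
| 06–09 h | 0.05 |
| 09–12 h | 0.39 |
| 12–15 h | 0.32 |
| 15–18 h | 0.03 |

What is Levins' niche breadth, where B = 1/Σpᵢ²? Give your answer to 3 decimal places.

3.311

Σpᵢ² = 0.21² + 0.05² + 0.39² + 0.32² + 0.03² = 0.0441 + 0.0025 + 0.1521 + 0.1024 + 0.0009 = 0.3020
B = 1 / 0.3020 = 3.31126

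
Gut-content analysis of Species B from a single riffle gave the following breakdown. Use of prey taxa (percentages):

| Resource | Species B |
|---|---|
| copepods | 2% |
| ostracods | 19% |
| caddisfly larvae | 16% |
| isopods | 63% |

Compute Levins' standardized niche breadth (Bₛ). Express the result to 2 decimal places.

Convert percentages to proportions (divide by 100).
Σpᵢ² = 0.02² + 0.19² + 0.16² + 0.63² = 0.0004 + 0.0361 + 0.0256 + 0.3969 = 0.4590
B = 1 / 0.4590 = 2.1786
Bₛ = (B − 1)/(n − 1) = (2.1786 − 1)/(4 − 1) = 1.1786/3 = 0.3929

0.39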